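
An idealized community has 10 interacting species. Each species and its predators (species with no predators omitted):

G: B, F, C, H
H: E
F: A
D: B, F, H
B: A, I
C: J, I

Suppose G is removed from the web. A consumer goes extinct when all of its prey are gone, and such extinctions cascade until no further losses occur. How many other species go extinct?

Remove G.
Round 1: C (all prey gone) → extinct.
Round 2: J (all prey gone) → extinct.
No further losses. Total secondary extinctions: 2.

2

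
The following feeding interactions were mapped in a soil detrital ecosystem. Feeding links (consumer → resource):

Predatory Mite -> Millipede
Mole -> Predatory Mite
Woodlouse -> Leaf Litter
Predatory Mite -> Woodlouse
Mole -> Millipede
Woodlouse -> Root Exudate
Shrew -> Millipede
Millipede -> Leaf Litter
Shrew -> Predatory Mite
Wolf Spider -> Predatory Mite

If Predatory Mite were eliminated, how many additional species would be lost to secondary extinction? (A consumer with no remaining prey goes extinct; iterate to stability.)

Remove Predatory Mite.
Round 1: Wolf Spider (all prey gone) → extinct.
No further losses. Total secondary extinctions: 1.

1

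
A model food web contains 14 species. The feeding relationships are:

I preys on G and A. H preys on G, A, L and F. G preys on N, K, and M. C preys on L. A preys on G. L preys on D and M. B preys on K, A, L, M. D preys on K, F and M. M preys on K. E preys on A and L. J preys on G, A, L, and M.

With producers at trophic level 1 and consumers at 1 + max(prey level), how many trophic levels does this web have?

Producers (level 1): K, N, F.
K → M → G → A → I gives I level 5.
No species has a prey at level 5, so no species reaches level 6.

5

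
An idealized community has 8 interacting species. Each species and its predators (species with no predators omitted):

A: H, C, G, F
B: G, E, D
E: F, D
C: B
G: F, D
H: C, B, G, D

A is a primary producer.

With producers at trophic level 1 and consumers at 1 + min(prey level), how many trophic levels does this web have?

Producers (level 1): A.
Following each consumer down to its lowest-level prey: A → H → B → E (levels 1 through 4).
All prey of E (B 3) are at level 3 or above, so E is at level 1 + 3 = 4.
Every consumer has at least one prey at level 3 or below, so none exceeds level 4.

4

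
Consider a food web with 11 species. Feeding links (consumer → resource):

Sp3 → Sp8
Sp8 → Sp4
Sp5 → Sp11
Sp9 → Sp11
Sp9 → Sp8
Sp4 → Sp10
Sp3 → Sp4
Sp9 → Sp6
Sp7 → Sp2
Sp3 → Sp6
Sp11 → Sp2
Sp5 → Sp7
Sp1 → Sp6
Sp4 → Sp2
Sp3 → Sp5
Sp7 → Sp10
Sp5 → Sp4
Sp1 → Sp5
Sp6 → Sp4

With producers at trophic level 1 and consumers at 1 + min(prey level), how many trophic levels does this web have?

4

Producers (level 1): Sp10, Sp2.
Following each consumer down to its lowest-level prey: Sp10 → Sp4 → Sp6 → Sp1 (levels 1 through 4).
All prey of Sp1 (Sp6 3, Sp5 3) are at level 3 or above, so Sp1 is at level 1 + 3 = 4.
Every consumer has at least one prey at level 3 or below, so none exceeds level 4.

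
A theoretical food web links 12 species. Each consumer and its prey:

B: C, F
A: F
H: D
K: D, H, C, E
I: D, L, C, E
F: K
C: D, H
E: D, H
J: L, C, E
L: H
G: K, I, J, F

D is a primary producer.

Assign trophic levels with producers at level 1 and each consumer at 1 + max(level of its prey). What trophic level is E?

D is a producer → level 1.
H eats D → level 2.
E eats H (level 2); other prey at levels: D 1 → level 3.

Trophic level 3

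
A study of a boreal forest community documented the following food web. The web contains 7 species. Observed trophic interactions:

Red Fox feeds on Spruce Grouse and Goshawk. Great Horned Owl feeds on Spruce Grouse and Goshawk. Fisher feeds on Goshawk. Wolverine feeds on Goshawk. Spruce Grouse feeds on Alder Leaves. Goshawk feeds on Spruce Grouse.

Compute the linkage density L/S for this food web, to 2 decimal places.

L/S = 1.14

There are L = 8 links among S = 7 species.
L/S = 8/7 = 1.1429 ≈ 1.14.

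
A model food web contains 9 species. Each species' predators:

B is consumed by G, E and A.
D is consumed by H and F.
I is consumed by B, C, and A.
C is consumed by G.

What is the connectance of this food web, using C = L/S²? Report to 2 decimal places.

C = 0.11

The web has S = 9 species and L = 9 feeding links.
C = L / S² = 9 / 81 = 0.1111 ≈ 0.11.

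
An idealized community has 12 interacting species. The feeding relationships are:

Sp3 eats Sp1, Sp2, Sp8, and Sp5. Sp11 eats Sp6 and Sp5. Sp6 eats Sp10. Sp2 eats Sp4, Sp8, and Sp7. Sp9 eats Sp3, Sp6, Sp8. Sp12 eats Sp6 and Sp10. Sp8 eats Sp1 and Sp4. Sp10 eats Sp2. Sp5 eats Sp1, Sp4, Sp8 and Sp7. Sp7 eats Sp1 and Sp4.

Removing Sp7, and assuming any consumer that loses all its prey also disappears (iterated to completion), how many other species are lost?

Remove Sp7.
Every predator of it retains at least one other prey: Sp2 still has Sp4, Sp8; Sp5 still has Sp1, Sp4, Sp8.
No consumer loses all prey, so no secondary extinctions occur.

0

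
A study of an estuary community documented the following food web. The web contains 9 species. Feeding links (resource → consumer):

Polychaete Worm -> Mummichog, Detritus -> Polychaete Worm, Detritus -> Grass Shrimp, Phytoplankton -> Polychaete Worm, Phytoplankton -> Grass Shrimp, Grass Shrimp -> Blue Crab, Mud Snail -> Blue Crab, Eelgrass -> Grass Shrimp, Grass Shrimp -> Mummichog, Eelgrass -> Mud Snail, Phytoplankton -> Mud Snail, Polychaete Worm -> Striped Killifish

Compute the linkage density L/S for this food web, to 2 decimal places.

L/S = 1.33

There are L = 12 links among S = 9 species.
L/S = 12/9 = 1.3333 ≈ 1.33.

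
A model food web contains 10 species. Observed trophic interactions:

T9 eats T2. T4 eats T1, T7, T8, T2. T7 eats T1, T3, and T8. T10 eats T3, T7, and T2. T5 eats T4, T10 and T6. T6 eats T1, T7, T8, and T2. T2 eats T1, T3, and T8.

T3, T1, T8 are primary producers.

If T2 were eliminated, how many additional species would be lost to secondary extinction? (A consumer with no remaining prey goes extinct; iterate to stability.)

1

Remove T2.
Round 1: T9 (all prey gone) → extinct.
No further losses. Total secondary extinctions: 1.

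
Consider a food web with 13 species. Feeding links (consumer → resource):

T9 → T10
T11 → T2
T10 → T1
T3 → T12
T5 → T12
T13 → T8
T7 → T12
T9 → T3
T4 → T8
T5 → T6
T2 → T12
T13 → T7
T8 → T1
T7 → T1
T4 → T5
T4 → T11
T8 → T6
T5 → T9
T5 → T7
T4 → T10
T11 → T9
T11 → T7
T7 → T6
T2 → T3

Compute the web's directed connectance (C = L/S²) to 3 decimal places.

C = 0.142

The web has S = 13 species and L = 24 feeding links.
C = L / S² = 24 / 169 = 0.1420 ≈ 0.142.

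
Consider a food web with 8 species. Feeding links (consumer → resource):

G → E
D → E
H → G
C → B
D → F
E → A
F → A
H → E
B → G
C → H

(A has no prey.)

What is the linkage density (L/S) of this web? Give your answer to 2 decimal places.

L/S = 1.25

There are L = 10 links among S = 8 species.
L/S = 10/8 = 1.2500 ≈ 1.25.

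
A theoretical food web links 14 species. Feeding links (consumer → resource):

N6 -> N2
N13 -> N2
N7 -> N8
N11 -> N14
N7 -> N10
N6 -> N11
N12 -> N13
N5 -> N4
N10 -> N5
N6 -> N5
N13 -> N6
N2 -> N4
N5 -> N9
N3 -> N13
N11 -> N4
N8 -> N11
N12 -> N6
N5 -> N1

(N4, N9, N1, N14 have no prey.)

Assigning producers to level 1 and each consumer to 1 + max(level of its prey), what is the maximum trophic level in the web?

Producers (level 1): N4, N9, N1, N14.
N4 → N2 → N6 → N13 → N3 gives N3 level 5.
No species has a prey at level 5, so no species reaches level 6.

5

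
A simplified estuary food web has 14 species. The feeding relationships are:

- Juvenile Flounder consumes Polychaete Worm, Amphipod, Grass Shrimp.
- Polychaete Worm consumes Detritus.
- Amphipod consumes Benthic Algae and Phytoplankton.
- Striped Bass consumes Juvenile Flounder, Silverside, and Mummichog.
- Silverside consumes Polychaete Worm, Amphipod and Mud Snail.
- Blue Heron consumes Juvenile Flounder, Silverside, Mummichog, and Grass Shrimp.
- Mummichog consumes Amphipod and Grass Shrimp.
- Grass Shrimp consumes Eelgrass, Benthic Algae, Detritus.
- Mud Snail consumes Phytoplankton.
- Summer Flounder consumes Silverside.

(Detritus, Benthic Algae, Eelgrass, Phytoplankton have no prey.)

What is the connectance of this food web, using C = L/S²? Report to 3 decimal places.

C = 0.117

The web has S = 14 species and L = 23 feeding links.
C = L / S² = 23 / 196 = 0.1173 ≈ 0.117.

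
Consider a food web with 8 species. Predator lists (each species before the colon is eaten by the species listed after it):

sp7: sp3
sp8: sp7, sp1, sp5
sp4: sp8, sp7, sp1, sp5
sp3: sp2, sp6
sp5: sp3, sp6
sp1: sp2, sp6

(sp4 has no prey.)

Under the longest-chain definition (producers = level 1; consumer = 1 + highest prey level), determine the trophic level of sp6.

sp4 is a producer → level 1.
sp8 eats sp4 → level 2.
sp7 eats sp8 (level 2); other prey at levels: sp4 1 → level 3.
sp3 eats sp7 (level 3); other prey at levels: sp5 3 → level 4.
sp6 eats sp3 (level 4); other prey at levels: sp1 3, sp5 3 → level 5.

Trophic level 5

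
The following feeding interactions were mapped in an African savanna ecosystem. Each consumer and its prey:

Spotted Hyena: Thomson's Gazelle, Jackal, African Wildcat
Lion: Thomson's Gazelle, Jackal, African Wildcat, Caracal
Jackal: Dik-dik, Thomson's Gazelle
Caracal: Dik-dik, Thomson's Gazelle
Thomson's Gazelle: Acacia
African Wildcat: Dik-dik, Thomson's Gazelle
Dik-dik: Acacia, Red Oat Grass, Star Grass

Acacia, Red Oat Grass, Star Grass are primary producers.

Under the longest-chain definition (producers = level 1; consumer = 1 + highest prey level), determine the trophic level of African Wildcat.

Acacia is a producer → level 1.
Dik-dik eats Acacia (level 1); other prey at levels: Red Oat Grass 1, Star Grass 1 → level 2.
African Wildcat eats Dik-dik (level 2); other prey at levels: Thomson's Gazelle 2 → level 3.

Trophic level 3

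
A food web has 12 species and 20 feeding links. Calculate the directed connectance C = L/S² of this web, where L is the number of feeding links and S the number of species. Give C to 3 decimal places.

C = 0.139

The web has S = 12 species and L = 20 feeding links.
C = L / S² = 20 / 144 = 0.1389 ≈ 0.139.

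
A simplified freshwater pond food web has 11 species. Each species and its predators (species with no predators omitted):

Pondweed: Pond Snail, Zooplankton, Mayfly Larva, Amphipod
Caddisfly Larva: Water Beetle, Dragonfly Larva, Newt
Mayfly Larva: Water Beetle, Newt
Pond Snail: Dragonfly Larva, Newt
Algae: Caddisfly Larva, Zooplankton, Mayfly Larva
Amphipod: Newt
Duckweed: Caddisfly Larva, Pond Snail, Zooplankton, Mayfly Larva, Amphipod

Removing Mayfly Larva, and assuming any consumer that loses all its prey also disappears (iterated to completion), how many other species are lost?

Remove Mayfly Larva.
Every predator of it retains at least one other prey: Water Beetle still has Caddisfly Larva; Newt still has Caddisfly Larva, Pond Snail, Amphipod.
No consumer loses all prey, so no secondary extinctions occur.

0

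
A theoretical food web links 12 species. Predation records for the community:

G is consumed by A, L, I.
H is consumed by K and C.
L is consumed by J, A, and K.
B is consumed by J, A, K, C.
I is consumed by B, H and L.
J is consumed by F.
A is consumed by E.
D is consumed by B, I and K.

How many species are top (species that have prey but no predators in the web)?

4

Top species (has prey, but nothing eats it): K, C, E, F.
Count: 4.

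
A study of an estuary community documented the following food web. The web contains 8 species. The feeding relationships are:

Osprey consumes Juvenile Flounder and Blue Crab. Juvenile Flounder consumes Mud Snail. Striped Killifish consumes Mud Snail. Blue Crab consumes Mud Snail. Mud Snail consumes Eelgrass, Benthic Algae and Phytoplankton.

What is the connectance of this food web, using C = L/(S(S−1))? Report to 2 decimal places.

C = 0.14

The web has S = 8 species and L = 8 feeding links.
C = L / (S(S−1)) = 8 / 56 = 0.1429 ≈ 0.14.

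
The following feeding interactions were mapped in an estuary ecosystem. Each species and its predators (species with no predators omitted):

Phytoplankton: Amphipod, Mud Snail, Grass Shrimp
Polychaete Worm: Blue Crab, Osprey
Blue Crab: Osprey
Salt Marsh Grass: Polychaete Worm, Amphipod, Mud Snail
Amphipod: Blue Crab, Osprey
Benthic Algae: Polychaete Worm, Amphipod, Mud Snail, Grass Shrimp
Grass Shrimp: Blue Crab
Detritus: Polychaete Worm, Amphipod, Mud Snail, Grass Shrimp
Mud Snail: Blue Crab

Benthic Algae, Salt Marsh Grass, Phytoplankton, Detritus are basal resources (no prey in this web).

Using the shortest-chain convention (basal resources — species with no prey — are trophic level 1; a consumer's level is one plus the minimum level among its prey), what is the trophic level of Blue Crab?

Benthic Algae has no prey (basal) → level 1.
Polychaete Worm eats Benthic Algae → level 2.
Blue Crab eats Polychaete Worm → level 3.
No prey of Blue Crab is below level 2, so 3 is the minimum.

Trophic level 3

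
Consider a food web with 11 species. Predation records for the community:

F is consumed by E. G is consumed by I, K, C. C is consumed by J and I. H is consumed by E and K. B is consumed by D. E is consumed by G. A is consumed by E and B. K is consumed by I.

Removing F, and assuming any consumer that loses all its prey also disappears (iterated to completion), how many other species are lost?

0

Remove F.
Every predator of it retains at least one other prey: E still has H, A.
No consumer loses all prey, so no secondary extinctions occur.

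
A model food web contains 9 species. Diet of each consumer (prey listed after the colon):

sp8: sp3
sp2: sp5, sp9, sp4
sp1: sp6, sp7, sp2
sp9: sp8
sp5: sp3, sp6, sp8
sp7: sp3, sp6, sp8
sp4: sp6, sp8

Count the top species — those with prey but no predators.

Top species (has prey, but nothing eats it): sp1.
Count: 1.

1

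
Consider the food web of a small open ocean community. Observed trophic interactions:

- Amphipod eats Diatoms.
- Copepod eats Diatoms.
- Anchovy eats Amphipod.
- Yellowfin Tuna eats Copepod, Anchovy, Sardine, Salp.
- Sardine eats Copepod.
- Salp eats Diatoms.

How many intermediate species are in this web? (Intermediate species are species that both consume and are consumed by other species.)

5

Intermediate species (has both prey and predators): Copepod, Amphipod, Salp, Anchovy, Sardine.
Count: 5.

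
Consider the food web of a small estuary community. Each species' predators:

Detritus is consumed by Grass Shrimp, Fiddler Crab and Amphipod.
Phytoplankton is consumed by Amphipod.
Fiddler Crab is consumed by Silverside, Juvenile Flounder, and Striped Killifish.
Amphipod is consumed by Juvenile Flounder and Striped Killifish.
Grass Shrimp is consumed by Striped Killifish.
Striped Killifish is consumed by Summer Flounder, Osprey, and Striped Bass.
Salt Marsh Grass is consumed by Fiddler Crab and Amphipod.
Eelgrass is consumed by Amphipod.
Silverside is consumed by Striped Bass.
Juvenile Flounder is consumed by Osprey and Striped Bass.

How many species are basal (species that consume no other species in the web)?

Basal species (no prey listed): Salt Marsh Grass, Eelgrass, Detritus, Phytoplankton.
Count: 4.

4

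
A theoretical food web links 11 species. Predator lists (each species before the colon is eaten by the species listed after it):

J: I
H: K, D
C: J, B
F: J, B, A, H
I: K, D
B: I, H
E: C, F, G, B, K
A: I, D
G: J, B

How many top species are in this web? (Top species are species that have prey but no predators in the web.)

Top species (has prey, but nothing eats it): K, D.
Count: 2.

2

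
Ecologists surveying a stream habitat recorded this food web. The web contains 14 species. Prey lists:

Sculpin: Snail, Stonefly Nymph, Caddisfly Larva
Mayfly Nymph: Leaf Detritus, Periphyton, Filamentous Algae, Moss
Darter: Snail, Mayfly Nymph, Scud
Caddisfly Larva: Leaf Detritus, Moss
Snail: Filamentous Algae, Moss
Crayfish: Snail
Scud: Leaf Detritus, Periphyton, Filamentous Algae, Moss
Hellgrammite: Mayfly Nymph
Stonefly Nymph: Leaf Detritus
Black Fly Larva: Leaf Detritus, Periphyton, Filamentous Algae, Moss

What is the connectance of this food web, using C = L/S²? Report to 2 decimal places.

C = 0.13

The web has S = 14 species and L = 25 feeding links.
C = L / S² = 25 / 196 = 0.1276 ≈ 0.13.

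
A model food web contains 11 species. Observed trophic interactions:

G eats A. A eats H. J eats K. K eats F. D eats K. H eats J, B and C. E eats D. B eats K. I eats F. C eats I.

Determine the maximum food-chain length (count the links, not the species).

One longest chain: F → K → B → H → A → G.
It has 6 species and 5 links.

5 links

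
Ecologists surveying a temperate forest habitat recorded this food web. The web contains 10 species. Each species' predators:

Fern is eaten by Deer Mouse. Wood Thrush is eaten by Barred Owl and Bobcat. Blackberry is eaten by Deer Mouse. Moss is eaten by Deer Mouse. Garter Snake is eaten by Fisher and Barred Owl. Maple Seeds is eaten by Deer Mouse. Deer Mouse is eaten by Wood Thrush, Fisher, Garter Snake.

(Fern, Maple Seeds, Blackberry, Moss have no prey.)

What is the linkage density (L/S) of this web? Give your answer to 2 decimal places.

L/S = 1.10

There are L = 11 links among S = 10 species.
L/S = 11/10 = 1.1000 ≈ 1.10.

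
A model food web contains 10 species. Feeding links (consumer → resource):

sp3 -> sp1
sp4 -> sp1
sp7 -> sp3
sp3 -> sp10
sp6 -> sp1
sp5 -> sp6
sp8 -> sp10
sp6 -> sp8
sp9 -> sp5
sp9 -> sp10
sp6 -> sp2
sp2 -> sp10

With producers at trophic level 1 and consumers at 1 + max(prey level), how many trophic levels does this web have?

Producers (level 1): sp10, sp1.
sp10 → sp2 → sp6 → sp5 → sp9 gives sp9 level 5.
No species has a prey at level 5, so no species reaches level 6.

5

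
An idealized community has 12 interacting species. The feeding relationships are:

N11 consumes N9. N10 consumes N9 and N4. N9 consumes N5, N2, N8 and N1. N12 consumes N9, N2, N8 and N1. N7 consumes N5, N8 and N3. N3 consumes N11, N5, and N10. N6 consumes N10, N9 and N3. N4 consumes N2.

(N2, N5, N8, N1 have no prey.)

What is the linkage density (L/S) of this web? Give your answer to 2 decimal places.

There are L = 21 links among S = 12 species.
L/S = 21/12 = 1.7500 ≈ 1.75.

L/S = 1.75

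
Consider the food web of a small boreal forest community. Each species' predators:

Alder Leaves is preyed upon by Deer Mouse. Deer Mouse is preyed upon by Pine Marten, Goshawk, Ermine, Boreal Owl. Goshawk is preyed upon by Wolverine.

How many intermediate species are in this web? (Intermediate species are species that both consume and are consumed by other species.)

2

Intermediate species (has both prey and predators): Deer Mouse, Goshawk.
Count: 2.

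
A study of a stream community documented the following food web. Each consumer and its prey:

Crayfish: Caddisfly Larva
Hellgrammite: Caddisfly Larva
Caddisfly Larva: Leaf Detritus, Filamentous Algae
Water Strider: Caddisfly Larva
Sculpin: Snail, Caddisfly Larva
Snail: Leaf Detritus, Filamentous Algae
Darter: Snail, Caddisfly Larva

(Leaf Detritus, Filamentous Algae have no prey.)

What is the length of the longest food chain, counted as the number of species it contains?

3 species

One longest chain: Leaf Detritus → Caddisfly Larva → Hellgrammite.
It has 3 species and 2 links.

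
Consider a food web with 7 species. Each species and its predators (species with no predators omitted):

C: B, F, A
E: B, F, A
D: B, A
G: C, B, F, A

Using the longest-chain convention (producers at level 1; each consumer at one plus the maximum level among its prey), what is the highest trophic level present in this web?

3

Producers (level 1): D, E, G.
G → C → A gives A level 3.
No species has a prey at level 3, so no species reaches level 4.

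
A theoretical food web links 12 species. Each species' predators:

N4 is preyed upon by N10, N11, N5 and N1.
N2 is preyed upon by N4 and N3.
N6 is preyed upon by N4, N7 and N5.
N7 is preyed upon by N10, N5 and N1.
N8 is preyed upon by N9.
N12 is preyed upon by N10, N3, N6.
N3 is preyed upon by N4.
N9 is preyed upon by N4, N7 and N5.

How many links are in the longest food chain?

3 links

One longest chain: N8 → N9 → N4 → N11.
It has 4 species and 3 links.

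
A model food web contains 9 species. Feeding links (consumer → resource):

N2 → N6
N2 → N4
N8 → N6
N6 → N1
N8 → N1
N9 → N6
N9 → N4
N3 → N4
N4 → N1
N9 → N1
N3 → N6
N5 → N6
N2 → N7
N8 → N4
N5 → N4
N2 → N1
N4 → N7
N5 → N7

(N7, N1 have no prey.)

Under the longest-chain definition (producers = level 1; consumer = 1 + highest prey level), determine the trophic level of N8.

N7 is a producer → level 1.
N4 eats N7 (level 1); other prey at levels: N1 1 → level 2.
N8 eats N4 (level 2); other prey at levels: N1 1, N6 2 → level 3.

Trophic level 3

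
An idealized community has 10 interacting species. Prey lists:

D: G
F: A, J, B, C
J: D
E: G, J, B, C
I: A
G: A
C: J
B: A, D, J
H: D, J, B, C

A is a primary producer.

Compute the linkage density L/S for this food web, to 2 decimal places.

There are L = 20 links among S = 10 species.
L/S = 20/10 = 2.0000 ≈ 2.00.

L/S = 2.00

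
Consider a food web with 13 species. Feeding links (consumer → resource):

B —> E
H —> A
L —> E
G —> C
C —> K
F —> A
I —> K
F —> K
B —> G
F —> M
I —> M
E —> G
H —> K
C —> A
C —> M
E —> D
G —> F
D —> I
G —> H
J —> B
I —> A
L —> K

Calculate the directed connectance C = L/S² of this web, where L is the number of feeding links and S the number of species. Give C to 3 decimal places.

The web has S = 13 species and L = 22 feeding links.
C = L / S² = 22 / 169 = 0.1302 ≈ 0.130.

C = 0.130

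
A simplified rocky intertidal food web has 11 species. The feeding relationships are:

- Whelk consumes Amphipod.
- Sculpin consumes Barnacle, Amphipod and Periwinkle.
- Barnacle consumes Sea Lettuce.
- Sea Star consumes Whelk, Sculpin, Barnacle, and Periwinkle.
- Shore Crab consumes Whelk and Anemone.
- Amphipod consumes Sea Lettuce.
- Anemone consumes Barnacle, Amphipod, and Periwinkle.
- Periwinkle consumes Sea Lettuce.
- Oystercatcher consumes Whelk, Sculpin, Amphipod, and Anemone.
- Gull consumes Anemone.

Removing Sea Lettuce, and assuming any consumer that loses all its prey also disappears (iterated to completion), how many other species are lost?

Remove Sea Lettuce.
Round 1: Periwinkle (all prey gone), Amphipod (all prey gone), Barnacle (all prey gone) → extinct.
Round 2: Sculpin (all prey gone), Whelk (all prey gone), Anemone (all prey gone) → extinct.
Round 3: Shore Crab (all prey gone), Oystercatcher (all prey gone), Sea Star (all prey gone), Gull (all prey gone) → extinct.
No further losses. Total secondary extinctions: 10.

10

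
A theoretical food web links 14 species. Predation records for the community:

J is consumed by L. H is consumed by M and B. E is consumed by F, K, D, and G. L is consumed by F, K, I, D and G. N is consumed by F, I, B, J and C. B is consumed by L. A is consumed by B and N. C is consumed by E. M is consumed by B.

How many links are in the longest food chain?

One longest chain: A → N → J → L → F.
It has 5 species and 4 links.

4 links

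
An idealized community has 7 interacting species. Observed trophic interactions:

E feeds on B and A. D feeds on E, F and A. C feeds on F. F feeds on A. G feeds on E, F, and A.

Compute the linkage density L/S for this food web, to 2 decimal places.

There are L = 10 links among S = 7 species.
L/S = 10/7 = 1.4286 ≈ 1.43.

L/S = 1.43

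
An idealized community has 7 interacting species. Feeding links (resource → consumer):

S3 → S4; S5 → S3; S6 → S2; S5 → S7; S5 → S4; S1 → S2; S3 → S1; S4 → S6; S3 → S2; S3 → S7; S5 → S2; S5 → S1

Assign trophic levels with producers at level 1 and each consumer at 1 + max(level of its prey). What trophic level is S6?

S5 is a producer → level 1.
S3 eats S5 → level 2.
S4 eats S3 (level 2); other prey at levels: S5 1 → level 3.
S6 eats S4 → level 4.

Trophic level 4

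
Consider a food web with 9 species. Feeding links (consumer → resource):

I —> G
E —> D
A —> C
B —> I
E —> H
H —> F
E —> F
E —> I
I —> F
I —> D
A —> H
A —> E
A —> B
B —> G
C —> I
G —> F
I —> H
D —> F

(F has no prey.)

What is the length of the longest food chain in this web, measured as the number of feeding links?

4 links

One longest chain: F → H → I → B → A.
It has 5 species and 4 links.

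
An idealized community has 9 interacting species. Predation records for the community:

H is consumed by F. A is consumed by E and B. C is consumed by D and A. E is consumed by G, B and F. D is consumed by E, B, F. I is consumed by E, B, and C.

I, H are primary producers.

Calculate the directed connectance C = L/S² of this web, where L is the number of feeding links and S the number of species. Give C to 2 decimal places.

C = 0.17

The web has S = 9 species and L = 14 feeding links.
C = L / S² = 14 / 81 = 0.1728 ≈ 0.17.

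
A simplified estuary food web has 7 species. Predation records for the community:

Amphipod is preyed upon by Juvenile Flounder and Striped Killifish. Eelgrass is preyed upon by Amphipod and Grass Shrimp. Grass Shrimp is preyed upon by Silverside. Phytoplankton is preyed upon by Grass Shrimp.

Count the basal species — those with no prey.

2

Basal species (no prey listed): Phytoplankton, Eelgrass.
Count: 2.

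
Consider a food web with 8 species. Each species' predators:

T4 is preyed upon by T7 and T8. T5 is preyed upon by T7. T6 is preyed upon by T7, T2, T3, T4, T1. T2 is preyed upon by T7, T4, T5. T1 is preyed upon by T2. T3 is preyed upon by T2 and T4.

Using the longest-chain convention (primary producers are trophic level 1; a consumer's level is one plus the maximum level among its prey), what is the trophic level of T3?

Trophic level 2

T6 is a producer → level 1.
T3 eats T6 → level 2.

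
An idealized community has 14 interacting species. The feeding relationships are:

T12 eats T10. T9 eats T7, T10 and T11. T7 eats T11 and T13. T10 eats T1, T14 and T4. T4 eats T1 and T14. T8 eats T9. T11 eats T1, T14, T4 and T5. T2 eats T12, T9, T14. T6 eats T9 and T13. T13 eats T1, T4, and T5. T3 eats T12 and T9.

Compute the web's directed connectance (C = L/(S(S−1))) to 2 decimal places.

The web has S = 14 species and L = 26 feeding links.
C = L / (S(S−1)) = 26 / 182 = 0.1429 ≈ 0.14.

C = 0.14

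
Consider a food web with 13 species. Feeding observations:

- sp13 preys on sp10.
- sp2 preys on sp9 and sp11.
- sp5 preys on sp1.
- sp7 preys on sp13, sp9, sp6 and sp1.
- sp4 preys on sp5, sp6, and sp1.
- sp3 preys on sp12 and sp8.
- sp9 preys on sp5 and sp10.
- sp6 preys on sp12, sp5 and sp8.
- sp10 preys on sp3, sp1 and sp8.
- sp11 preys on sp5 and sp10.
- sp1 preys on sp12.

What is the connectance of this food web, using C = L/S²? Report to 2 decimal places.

C = 0.14

The web has S = 13 species and L = 24 feeding links.
C = L / S² = 24 / 169 = 0.1420 ≈ 0.14.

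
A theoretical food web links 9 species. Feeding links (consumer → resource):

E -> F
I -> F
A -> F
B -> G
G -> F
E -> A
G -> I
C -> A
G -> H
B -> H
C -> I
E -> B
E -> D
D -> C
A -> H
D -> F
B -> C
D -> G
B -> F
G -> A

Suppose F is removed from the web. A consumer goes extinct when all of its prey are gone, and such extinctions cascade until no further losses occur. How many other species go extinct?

Remove F.
Round 1: I (all prey gone) → extinct.
No further losses. Total secondary extinctions: 1.

1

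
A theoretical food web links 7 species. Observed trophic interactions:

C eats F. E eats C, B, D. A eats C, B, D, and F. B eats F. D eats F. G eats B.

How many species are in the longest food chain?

3 species

One longest chain: F → D → E.
It has 3 species and 2 links.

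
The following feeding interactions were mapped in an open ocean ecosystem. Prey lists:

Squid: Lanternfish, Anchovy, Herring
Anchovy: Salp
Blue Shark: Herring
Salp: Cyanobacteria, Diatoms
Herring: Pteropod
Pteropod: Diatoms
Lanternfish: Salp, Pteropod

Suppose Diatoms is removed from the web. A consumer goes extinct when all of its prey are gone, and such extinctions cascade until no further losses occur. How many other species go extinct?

3

Remove Diatoms.
Round 1: Pteropod (all prey gone) → extinct.
Round 2: Herring (all prey gone) → extinct.
Round 3: Blue Shark (all prey gone) → extinct.
No further losses. Total secondary extinctions: 3.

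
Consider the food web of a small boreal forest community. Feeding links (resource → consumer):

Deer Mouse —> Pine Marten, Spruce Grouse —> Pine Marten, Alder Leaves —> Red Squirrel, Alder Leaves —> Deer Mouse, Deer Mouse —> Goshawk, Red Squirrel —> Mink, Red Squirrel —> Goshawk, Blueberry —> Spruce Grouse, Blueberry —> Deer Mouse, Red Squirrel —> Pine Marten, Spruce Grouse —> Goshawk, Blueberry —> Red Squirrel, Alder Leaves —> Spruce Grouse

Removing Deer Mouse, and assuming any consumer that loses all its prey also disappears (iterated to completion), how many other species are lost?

Remove Deer Mouse.
Every predator of it retains at least one other prey: Pine Marten still has Spruce Grouse, Red Squirrel; Goshawk still has Spruce Grouse, Red Squirrel.
No consumer loses all prey, so no secondary extinctions occur.

0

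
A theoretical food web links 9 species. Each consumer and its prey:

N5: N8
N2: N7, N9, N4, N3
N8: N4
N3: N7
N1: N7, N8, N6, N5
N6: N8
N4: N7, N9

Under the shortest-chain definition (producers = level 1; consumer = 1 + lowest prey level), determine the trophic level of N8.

Trophic level 3

N7 is a producer → level 1.
N4 eats N7 → level 2.
N8 eats N4 → level 3.
No prey of N8 is below level 2, so 3 is the minimum.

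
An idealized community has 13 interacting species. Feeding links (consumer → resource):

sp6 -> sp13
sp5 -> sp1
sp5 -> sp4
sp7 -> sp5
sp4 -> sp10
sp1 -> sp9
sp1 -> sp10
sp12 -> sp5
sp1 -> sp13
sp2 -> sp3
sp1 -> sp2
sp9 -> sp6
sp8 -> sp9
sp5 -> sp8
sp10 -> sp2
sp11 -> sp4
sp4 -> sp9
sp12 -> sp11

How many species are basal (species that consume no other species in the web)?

Basal species (no prey listed): sp13, sp3.
Count: 2.

2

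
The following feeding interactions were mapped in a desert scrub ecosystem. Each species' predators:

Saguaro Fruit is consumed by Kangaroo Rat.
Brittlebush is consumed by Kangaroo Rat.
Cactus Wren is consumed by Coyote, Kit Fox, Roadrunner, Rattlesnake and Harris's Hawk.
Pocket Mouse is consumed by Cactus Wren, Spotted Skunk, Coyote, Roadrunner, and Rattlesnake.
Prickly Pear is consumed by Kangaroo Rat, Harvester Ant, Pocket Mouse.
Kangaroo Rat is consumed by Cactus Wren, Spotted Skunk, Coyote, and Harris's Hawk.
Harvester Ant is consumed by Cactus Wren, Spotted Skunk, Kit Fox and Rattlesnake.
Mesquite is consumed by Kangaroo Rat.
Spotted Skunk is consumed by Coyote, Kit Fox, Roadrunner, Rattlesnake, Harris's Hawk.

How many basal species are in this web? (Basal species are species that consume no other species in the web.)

4

Basal species (no prey listed): Saguaro Fruit, Brittlebush, Mesquite, Prickly Pear.
Count: 4.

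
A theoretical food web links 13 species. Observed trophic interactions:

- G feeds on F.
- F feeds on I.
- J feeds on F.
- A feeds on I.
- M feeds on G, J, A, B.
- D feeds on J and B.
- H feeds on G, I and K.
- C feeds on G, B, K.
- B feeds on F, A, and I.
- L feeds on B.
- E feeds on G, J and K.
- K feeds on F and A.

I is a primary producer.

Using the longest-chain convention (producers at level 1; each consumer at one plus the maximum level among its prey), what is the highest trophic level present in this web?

4

Producers (level 1): I.
I → F → G → H gives H level 4.
No species has a prey at level 4, so no species reaches level 5.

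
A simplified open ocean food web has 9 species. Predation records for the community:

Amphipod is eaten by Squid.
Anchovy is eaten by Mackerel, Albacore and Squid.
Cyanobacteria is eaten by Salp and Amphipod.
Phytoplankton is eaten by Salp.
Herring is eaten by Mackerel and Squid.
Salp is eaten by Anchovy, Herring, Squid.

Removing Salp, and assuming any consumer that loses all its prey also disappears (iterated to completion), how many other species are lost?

Remove Salp.
Round 1: Anchovy (all prey gone), Herring (all prey gone) → extinct.
Round 2: Albacore (all prey gone), Mackerel (all prey gone) → extinct.
No further losses. Total secondary extinctions: 4.

4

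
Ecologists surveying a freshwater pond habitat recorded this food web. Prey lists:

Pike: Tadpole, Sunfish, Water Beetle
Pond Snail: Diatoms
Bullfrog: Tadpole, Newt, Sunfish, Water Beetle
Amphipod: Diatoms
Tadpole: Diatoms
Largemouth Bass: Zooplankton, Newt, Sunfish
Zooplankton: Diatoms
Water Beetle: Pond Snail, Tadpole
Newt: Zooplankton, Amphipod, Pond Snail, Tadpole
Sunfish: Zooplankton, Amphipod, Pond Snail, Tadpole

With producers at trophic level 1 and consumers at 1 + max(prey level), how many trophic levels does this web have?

4

Producers (level 1): Diatoms.
Diatoms → Zooplankton → Newt → Largemouth Bass gives Largemouth Bass level 4.
No species has a prey at level 4, so no species reaches level 5.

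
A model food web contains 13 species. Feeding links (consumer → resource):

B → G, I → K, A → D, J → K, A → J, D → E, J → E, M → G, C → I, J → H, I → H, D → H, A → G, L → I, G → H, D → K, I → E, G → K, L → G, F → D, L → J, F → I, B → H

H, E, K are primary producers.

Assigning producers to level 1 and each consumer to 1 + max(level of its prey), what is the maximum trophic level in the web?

3

Producers (level 1): H, E, K.
H → G → L gives L level 3.
No species has a prey at level 3, so no species reaches level 4.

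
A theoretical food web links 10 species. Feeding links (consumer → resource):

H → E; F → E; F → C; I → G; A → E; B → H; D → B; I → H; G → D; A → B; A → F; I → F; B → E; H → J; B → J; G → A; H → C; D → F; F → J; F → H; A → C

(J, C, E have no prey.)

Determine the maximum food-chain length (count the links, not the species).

5 links

One longest chain: J → H → B → A → G → I.
It has 6 species and 5 links.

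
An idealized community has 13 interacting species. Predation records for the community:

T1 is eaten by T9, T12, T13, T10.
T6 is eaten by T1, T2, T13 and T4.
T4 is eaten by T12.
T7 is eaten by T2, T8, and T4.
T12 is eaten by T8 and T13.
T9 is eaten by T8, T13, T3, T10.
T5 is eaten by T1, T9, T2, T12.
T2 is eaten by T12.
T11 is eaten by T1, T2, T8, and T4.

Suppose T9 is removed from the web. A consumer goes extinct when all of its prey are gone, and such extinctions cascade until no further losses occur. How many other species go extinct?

1

Remove T9.
Round 1: T3 (all prey gone) → extinct.
No further losses. Total secondary extinctions: 1.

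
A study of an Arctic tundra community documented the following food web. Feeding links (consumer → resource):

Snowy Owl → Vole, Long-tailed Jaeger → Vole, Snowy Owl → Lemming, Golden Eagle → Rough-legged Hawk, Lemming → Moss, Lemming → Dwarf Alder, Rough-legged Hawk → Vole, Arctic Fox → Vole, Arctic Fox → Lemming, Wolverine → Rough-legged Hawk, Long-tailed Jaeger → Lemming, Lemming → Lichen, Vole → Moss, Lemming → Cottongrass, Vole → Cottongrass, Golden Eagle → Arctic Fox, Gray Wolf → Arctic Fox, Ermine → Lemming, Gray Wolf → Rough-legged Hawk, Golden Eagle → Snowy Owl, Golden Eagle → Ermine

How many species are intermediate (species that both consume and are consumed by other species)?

6

Intermediate species (has both prey and predators): Vole, Lemming, Arctic Fox, Snowy Owl, Ermine, Rough-legged Hawk.
Count: 6.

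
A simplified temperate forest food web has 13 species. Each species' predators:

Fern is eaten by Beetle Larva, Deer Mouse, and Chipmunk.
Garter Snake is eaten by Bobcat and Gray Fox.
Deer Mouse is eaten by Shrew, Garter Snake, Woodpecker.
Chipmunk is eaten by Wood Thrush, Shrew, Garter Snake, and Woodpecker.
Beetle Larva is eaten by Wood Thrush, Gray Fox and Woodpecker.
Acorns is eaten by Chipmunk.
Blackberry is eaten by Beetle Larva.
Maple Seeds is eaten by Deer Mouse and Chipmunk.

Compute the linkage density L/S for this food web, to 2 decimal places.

There are L = 19 links among S = 13 species.
L/S = 19/13 = 1.4615 ≈ 1.46.

L/S = 1.46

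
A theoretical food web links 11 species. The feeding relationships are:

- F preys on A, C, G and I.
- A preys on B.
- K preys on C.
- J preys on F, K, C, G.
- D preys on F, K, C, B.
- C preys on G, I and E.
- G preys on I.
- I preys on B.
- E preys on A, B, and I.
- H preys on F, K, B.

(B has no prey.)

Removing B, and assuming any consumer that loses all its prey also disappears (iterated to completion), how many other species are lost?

Remove B.
Round 1: A (all prey gone), I (all prey gone) → extinct.
Round 2: G (all prey gone), E (all prey gone) → extinct.
Round 3: C (all prey gone) → extinct.
Round 4: K (all prey gone), F (all prey gone) → extinct.
Round 5: D (all prey gone), J (all prey gone), H (all prey gone) → extinct.
No further losses. Total secondary extinctions: 10.

10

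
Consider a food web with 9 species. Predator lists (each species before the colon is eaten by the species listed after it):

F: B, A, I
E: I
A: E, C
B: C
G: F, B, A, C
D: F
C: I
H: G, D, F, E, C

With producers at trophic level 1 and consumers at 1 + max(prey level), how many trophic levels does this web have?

Producers (level 1): H.
H → G → F → A → E → I gives I level 6.
No species has a prey at level 6, so no species reaches level 7.

6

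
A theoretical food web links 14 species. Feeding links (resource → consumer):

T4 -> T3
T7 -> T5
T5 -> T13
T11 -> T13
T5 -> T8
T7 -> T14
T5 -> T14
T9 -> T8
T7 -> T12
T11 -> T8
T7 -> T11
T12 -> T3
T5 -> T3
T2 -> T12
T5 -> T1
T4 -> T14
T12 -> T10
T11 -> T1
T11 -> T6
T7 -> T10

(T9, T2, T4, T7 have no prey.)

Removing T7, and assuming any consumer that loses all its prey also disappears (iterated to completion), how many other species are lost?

Remove T7.
Round 1: T5 (all prey gone), T11 (all prey gone) → extinct.
Round 2: T13 (all prey gone), T1 (all prey gone), T6 (all prey gone) → extinct.
No further losses. Total secondary extinctions: 5.

5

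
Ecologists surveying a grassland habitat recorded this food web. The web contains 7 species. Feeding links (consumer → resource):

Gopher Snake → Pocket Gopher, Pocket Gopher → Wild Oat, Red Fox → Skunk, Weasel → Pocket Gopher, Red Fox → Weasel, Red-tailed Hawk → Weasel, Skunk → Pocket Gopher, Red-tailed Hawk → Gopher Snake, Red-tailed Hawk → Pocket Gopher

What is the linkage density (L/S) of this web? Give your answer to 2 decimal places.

L/S = 1.29

There are L = 9 links among S = 7 species.
L/S = 9/7 = 1.2857 ≈ 1.29.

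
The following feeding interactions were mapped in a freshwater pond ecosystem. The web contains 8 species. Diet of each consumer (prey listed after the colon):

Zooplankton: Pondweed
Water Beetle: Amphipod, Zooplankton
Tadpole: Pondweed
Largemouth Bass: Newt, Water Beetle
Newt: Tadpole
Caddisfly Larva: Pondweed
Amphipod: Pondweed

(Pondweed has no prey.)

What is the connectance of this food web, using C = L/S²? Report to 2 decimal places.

C = 0.14

The web has S = 8 species and L = 9 feeding links.
C = L / S² = 9 / 64 = 0.1406 ≈ 0.14.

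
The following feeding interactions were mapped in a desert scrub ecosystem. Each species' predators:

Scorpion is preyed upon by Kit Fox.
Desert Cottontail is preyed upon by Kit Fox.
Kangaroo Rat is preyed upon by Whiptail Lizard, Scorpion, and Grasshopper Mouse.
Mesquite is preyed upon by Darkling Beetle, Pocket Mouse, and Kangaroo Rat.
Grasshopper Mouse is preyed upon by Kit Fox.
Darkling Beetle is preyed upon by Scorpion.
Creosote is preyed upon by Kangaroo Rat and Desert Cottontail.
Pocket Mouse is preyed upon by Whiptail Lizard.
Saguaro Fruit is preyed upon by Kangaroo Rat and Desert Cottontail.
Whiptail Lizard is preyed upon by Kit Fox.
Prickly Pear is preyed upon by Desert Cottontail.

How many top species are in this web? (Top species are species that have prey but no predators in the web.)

1

Top species (has prey, but nothing eats it): Kit Fox.
Count: 1.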